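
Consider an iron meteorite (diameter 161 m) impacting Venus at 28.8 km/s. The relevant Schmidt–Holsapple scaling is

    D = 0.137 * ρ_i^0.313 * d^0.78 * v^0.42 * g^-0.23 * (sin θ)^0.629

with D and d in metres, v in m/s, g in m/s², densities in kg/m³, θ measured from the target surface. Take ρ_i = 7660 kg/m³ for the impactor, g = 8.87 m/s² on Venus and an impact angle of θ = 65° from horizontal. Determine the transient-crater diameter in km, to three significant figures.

In SI units: v = 28800 m/s.
ρ_i^0.313 = 7660^0.313 = 16.43
d^0.78 = 161^0.78 = 52.64
v^0.42 = 28800^0.42 = 74.64
g^-0.23 = 8.87^-0.23 = 0.6053
(sin 65°)^0.629 = 0.9063^0.629 = 0.9400
D = 0.137 × 16.43 × 52.64 × 74.64 × 0.6053 × 0.9400 = 5032 m
   = 5.032 km

D ≈ 5.03 km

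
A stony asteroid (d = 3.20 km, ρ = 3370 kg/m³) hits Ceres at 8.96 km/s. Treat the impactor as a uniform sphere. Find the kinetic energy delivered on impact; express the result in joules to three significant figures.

E ≈ 2.32 × 10^21 J

d = 3200 m; v = 8960 m/s.
Mass m = (π/6) ρ d³ = (π/6) × 3370 × (3200)³ = 5.782 × 10^13 kg
E = ½ m v² = 0.5 × 5.782 × 10^13 × (8960)² = 2.321 × 10^21 J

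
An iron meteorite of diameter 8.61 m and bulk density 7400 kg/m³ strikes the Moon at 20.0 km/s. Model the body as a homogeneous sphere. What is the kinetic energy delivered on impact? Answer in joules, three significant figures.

E ≈ 4.95 × 10^14 J

v = 20000 m/s.
Mass m = (π/6) ρ d³ = (π/6) × 7400 × (8.61)³ = 2.473 × 10^6 kg
E = ½ m v² = 0.5 × 2.473 × 10^6 × (20000)² = 4.946 × 10^14 J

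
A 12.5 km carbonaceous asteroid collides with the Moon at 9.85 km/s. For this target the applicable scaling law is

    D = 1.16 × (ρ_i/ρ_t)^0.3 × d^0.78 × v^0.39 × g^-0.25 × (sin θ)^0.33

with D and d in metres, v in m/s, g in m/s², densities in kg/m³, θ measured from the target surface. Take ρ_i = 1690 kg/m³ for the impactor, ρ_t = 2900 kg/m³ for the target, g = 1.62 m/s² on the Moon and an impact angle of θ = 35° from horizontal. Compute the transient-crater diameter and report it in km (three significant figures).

D ≈ 41.2 km

In SI units: d = 12500 m, v = 9850 m/s.
(ρ_i/ρ_t)^0.3 = (1690/2900)^0.3 = 0.8504
d^0.78 = 12500^0.78 = 1569
v^0.39 = 9850^0.39 = 36.09
g^-0.25 = 1.62^-0.25 = 0.8864
(sin 35°)^0.33 = 0.5736^0.33 = 0.8324
D = 1.16 × 0.8504 × 1569 × 36.09 × 0.8864 × 0.8324 = 41215 m
   = 41.21 km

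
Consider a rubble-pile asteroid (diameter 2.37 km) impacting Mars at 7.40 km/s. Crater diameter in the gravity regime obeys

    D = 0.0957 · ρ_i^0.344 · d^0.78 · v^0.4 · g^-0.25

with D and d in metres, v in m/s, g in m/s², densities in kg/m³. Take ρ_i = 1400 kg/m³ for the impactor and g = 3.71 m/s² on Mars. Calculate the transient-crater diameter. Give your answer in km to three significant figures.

In SI units: d = 2370 m, v = 7400 m/s.
ρ_i^0.344 = 1400^0.344 = 12.09
d^0.78 = 2370^0.78 = 428.8
v^0.4 = 7400^0.4 = 35.29
g^-0.25 = 3.71^-0.25 = 0.7205
D = 0.0957 × 12.09 × 428.8 × 35.29 × 0.7205 = 12615 m
   = 12.61 km

D ≈ 12.6 km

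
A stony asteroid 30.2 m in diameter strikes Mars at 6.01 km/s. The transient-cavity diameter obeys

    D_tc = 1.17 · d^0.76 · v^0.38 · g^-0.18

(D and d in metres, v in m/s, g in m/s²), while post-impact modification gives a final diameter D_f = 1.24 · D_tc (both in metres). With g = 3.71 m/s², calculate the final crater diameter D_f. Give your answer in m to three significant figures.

v = 6010 m/s.
d^0.76 = 30.2^0.76 = 13.33
v^0.38 = 6010^0.38 = 27.29
g^-0.18 = 3.71^-0.18 = 0.7898
D_tc = 1.17 × 13.33 × 27.29 × 0.7898 = 336.2 m
D_f = 1.24 × 336.2 = 416.9 m

D_f ≈ 417 m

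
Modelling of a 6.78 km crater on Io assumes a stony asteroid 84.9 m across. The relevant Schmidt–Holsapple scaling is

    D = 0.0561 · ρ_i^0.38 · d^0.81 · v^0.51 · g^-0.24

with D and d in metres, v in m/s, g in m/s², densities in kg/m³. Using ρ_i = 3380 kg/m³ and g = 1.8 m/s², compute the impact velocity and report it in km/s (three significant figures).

v ≈ 24.7 km/s

Rearranging for v: v = [D / (0.0561 · 3380^0.38 · 84.9^0.81 · 1.8^-0.24)]^(1/0.51).
D = 6780 m.
3380^0.38 = 21.93
84.9^0.81 = 36.51
1.8^-0.24 = 0.8684
Denominator = 0.0561 × 21.93 × 36.51 × 0.8684 = 39.01
D / 39.01 = 6780 / 39.01 = 173.8
v = 173.8^(1/0.51) = 173.8^1.9608 = 24677 m/s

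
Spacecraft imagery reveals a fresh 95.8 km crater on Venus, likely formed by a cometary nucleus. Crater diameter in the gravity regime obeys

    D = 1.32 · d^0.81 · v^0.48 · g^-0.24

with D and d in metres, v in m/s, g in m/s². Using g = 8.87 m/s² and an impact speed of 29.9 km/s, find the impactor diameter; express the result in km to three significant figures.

Rearranging for d: d = [D / (1.32 · 29900^0.48 · 8.87^-0.24)]^(1/0.81).
D = 95800 m.
29900^0.48 = 140.7
8.87^-0.24 = 0.5922
Denominator = 1.32 × 140.7 × 0.5922 = 110.0
D / 110.0 = 95800 / 110.0 = 870.9
d = 870.9^(1/0.81) = 870.9^1.2346 = 4263 m

d ≈ 4.26 km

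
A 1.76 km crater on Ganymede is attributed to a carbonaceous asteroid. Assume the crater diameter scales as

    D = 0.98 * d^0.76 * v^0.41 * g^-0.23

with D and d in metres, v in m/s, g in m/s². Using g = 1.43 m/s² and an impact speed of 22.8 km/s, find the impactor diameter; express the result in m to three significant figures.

d ≈ 95.1 m

Rearranging for d: d = [D / (0.98 · 22800^0.41 · 1.43^-0.23)]^(1/0.76).
D = 1760 m.
22800^0.41 = 61.20
1.43^-0.23 = 0.9210
Denominator = 0.98 × 61.20 × 0.9210 = 55.24
D / 55.24 = 1760 / 55.24 = 31.86
d = 31.86^(1/0.76) = 31.86^1.3158 = 95.05 m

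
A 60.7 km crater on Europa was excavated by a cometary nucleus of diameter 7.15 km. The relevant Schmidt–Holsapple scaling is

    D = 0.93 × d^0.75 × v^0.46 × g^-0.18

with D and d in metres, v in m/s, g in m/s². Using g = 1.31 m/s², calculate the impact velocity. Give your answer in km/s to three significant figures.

Rearranging for v: v = [D / (0.93 · 7150^0.75 · 1.31^-0.18)]^(1/0.46).
D = 60700 m.
7150^0.75 = 777.6
1.31^-0.18 = 0.9526
Denominator = 0.93 × 777.6 × 0.9526 = 688.9
D / 688.9 = 60700 / 688.9 = 88.11
v = 88.11^(1/0.46) = 88.11^2.1739 = 16916 m/s

v ≈ 16.9 km/s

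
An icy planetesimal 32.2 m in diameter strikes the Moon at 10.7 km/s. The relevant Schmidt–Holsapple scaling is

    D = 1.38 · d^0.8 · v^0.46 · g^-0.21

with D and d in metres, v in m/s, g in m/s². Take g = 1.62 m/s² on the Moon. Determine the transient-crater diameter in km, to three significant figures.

D ≈ 1.43 km

In SI units: v = 10700 m/s.
d^0.8 = 32.2^0.8 = 16.08
v^0.46 = 10700^0.46 = 71.37
g^-0.21 = 1.62^-0.21 = 0.9037
D = 1.38 × 16.08 × 71.37 × 0.9037 = 1431 m
   = 1.431 km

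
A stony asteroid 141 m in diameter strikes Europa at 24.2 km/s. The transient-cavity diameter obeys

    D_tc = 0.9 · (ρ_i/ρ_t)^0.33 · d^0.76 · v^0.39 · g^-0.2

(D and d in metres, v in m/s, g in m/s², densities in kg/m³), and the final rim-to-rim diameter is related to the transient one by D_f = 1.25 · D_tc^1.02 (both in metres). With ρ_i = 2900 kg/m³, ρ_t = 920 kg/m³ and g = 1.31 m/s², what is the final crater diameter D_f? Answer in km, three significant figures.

D_f ≈ 4.02 km

v = 24200 m/s.
(ρ_i/ρ_t)^0.33 = (2900/920)^0.33 = 1.461
d^0.76 = 141^0.76 = 42.99
v^0.39 = 24200^0.39 = 51.25
g^-0.2 = 1.31^-0.2 = 0.9474
D_tc = 0.9 × 1.461 × 42.99 × 51.25 × 0.9474 = 2745 m
D_f = 1.25 × (2745)^1.02 = 4020 m
     = 4.020 km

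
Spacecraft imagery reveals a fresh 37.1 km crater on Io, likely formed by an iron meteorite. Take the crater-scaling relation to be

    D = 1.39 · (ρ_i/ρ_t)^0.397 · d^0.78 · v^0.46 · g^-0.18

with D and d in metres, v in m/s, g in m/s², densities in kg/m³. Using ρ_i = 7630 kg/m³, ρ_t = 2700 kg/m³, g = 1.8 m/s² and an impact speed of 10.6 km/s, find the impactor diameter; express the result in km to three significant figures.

d ≈ 1.35 km

Rearranging for d: d = [D / (1.39 · (7630/2700)^0.397 · 10600^0.46 · 1.8^-0.18)]^(1/0.78).
D = 37100 m.
(7630/2700)^0.397 = 1.510
10600^0.46 = 71.06
1.8^-0.18 = 0.8996
Denominator = 1.39 × 1.510 × 71.06 × 0.8996 = 134.2
D / 134.2 = 37100 / 134.2 = 276.5
d = 276.5^(1/0.78) = 276.5^1.2821 = 1351 m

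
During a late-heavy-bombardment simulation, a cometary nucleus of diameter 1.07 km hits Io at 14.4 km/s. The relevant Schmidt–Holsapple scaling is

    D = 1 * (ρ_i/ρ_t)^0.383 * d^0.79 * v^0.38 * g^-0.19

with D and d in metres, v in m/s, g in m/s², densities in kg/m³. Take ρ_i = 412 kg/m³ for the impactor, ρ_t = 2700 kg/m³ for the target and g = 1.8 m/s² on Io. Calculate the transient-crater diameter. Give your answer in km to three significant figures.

In SI units: d = 1070 m, v = 14400 m/s.
(ρ_i/ρ_t)^0.383 = (412/2700)^0.383 = 0.4867
d^0.79 = 1070^0.79 = 247.3
v^0.38 = 14400^0.38 = 38.03
g^-0.19 = 1.8^-0.19 = 0.8943
D = 1 × 0.4867 × 247.3 × 38.03 × 0.8943 = 4094 m
   = 4.094 km

D ≈ 4.09 km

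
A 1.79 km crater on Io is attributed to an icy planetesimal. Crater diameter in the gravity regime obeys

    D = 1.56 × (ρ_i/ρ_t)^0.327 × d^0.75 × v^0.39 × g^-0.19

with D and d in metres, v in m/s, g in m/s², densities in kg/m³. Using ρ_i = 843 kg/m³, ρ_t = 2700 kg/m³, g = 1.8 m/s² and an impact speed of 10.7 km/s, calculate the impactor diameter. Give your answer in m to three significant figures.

Rearranging for d: d = [D / (1.56 · (843/2700)^0.327 · 10700^0.39 · 1.8^-0.19)]^(1/0.75).
D = 1790 m.
(843/2700)^0.327 = 0.6834
10700^0.39 = 37.28
1.8^-0.19 = 0.8943
Denominator = 1.56 × 0.6834 × 37.28 × 0.8943 = 35.54
D / 35.54 = 1790 / 35.54 = 50.37
d = 50.37^(1/0.75) = 50.37^1.3333 = 186.0 m

d ≈ 186 m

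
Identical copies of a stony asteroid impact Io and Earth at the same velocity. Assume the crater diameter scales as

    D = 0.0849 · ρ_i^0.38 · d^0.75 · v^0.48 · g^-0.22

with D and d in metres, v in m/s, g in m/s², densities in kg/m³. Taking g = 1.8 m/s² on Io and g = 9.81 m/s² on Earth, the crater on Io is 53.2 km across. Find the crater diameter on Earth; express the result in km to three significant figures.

D ≈ 36.6 km

All impactor-dependent factors cancel in the ratio, leaving D_Earth/D_Io = (g_Earth/g_Io)^-0.22.
(9.81/1.8)^-0.22 = 5.450^-0.22 = 0.6886
D_Earth = 0.6886 × 53.2 km = 36.6 km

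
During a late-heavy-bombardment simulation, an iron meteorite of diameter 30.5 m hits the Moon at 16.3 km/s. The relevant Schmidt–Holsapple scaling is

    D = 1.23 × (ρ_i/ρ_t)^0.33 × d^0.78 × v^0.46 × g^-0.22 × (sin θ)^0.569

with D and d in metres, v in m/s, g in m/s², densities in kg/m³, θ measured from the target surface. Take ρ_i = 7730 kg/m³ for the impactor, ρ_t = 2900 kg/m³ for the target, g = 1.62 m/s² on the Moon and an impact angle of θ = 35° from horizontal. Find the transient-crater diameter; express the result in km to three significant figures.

D ≈ 1.39 km

In SI units: v = 16300 m/s.
(ρ_i/ρ_t)^0.33 = (7730/2900)^0.33 = 1.382
d^0.78 = 30.5^0.78 = 14.38
v^0.46 = 16300^0.46 = 86.62
g^-0.22 = 1.62^-0.22 = 0.8993
(sin 35°)^0.569 = 0.5736^0.569 = 0.7289
D = 1.23 × 1.382 × 14.38 × 86.62 × 0.8993 × 0.7289 = 1388 m
   = 1.388 km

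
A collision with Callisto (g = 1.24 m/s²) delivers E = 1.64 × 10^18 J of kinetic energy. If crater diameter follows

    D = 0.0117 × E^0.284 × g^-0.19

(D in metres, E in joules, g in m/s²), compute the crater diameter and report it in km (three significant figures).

D ≈ 1.67 km

E^0.284 = (1.64 × 10^18)^0.284 = 1.489 × 10^5
g^-0.19 = 1.24^-0.19 = 0.9600
D = 0.0117 × 1.489 × 10^5 × 0.9600 = 1672 m
   = 1.672 km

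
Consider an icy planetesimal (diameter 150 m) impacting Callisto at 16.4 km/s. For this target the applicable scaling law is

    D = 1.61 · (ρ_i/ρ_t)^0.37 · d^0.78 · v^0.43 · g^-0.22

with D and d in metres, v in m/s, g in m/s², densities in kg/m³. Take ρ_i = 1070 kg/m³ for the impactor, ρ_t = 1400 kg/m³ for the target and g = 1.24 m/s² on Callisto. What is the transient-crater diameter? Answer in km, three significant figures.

D ≈ 4.50 km

In SI units: v = 16400 m/s.
(ρ_i/ρ_t)^0.37 = (1070/1400)^0.37 = 0.9053
d^0.78 = 150^0.78 = 49.81
v^0.43 = 16400^0.43 = 64.92
g^-0.22 = 1.24^-0.22 = 0.9538
D = 1.61 × 0.9053 × 49.81 × 64.92 × 0.9538 = 4495 m
   = 4.495 km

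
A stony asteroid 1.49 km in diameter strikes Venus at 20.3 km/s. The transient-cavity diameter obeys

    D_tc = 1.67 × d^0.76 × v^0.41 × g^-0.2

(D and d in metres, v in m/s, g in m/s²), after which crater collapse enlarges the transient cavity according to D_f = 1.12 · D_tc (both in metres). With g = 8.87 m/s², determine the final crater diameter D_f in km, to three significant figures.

In SI: d = 1490 m, v = 20300 m/s.
d^0.76 = 1490^0.76 = 258.0
v^0.41 = 20300^0.41 = 58.35
g^-0.2 = 8.87^-0.2 = 0.6463
D_tc = 1.67 × 258.0 × 58.35 × 0.6463 = 16250 m
D_f = 1.12 × 16250 = 18200 m
     = 18.20 km

D_f ≈ 18.2 km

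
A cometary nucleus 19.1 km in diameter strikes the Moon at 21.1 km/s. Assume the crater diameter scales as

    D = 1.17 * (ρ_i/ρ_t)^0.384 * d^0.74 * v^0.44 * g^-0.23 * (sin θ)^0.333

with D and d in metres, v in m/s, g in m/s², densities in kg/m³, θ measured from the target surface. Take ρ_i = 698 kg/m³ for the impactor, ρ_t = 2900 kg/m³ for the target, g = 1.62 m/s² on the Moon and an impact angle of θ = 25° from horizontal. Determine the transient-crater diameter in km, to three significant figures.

In SI units: d = 19100 m, v = 21100 m/s.
(ρ_i/ρ_t)^0.384 = (698/2900)^0.384 = 0.5787
d^0.74 = 19100^0.74 = 1472
v^0.44 = 21100^0.44 = 79.93
g^-0.23 = 1.62^-0.23 = 0.8950
(sin 25°)^0.333 = 0.4226^0.333 = 0.7506
D = 1.17 × 0.5787 × 1472 × 79.93 × 0.8950 × 0.7506 = 53517 m
   = 53.52 km

D ≈ 53.5 km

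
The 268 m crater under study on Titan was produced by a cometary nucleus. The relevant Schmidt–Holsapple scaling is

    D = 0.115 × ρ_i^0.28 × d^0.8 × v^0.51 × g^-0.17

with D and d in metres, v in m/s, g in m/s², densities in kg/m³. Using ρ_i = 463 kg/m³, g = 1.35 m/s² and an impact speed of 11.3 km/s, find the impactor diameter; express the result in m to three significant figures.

d ≈ 5.25 m

Rearranging for d: d = [D / (0.115 · 463^0.28 · 11300^0.51 · 1.35^-0.17)]^(1/0.8).
463^0.28 = 5.577
11300^0.51 = 116.7
1.35^-0.17 = 0.9503
Denominator = 0.115 × 5.577 × 116.7 × 0.9503 = 71.13
D / 71.13 = 268 / 71.13 = 3.768
d = 3.768^(1/0.8) = 3.768^1.25 = 5.250 m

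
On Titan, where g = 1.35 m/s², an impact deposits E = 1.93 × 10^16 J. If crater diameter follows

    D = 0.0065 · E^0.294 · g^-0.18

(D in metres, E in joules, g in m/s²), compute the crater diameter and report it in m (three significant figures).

D ≈ 378 m

E^0.294 = (1.93 × 10^16)^0.294 = 6.137 × 10^4
g^-0.18 = 1.35^-0.18 = 0.9474
D = 0.0065 × 6.137 × 10^4 × 0.9474 = 377.9 m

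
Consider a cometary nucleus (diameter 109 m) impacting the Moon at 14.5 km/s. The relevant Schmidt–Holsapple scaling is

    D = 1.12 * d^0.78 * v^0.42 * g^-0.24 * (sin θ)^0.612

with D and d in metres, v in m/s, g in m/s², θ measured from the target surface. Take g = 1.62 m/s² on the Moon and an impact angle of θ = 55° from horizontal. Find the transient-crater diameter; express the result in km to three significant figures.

D ≈ 1.92 km

In SI units: v = 14500 m/s.
d^0.78 = 109^0.78 = 38.83
v^0.42 = 14500^0.42 = 55.95
g^-0.24 = 1.62^-0.24 = 0.8907
(sin 55°)^0.612 = 0.8192^0.612 = 0.8851
D = 1.12 × 38.83 × 55.95 × 0.8907 × 0.8851 = 1918 m
   = 1.918 km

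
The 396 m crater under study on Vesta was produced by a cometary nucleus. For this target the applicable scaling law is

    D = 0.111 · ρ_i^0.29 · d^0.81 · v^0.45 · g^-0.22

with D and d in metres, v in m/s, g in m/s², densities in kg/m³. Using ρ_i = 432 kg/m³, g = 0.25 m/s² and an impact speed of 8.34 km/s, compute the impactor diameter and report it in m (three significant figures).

d ≈ 12.6 m

Rearranging for d: d = [D / (0.111 · 432^0.29 · 8340^0.45 · 0.25^-0.22)]^(1/0.81).
432^0.29 = 5.812
8340^0.45 = 58.15
0.25^-0.22 = 1.357
Denominator = 0.111 × 5.812 × 58.15 × 1.357 = 50.91
D / 50.91 = 396 / 50.91 = 7.778
d = 7.778^(1/0.81) = 7.778^1.2346 = 12.59 m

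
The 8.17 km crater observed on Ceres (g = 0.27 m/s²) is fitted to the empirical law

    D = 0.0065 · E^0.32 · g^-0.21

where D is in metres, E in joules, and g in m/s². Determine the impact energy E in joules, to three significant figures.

E ≈ 4.87 × 10^18 J

Rearranging: E = [D / (0.0065 · g^-0.21)]^(1/0.32).
D = 8170 m.
g^-0.21 = 0.27^-0.21 = 1.316
D / (0.0065 × 1.316) = 8170 / (8.554 × 10^-3) = 9.551 × 10^5
E = (9.551 × 10^5)^3.125 = 4.871 × 10^18 J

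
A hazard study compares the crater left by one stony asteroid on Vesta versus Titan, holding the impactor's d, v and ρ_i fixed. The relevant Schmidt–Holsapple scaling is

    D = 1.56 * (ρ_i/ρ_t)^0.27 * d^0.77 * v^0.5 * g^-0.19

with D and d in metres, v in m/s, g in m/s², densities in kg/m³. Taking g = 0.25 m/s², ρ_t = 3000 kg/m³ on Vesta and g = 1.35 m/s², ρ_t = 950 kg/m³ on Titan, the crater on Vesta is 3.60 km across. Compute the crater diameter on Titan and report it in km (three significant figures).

The impactor-only factors (d, v, ρ_i) cancel in the ratio, leaving D_Titan/D_Vesta = (g_Titan/g_Vesta)^-0.19 · (ρ_t,Vesta/ρ_t,Titan)^0.27.
(1.35/0.25)^-0.19 = 5.400^-0.19 = 0.7258
(3000/950)^0.27 = 3.158^0.27 = 1.364
Ratio = 0.7258 × 1.364 = 0.9900
D_Titan = 0.9900 × 3.60 km = 3.56 km

D ≈ 3.56 km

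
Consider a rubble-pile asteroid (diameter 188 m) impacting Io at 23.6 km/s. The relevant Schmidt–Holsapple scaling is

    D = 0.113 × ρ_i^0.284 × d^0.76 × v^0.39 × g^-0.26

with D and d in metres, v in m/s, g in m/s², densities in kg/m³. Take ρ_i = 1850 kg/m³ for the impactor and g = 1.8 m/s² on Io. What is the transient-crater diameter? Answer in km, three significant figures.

D ≈ 2.23 km

In SI units: v = 23600 m/s.
ρ_i^0.284 = 1850^0.284 = 8.470
d^0.76 = 188^0.76 = 53.50
v^0.39 = 23600^0.39 = 50.75
g^-0.26 = 1.8^-0.26 = 0.8583
D = 0.113 × 8.470 × 53.50 × 50.75 × 0.8583 = 2230 m
   = 2.230 km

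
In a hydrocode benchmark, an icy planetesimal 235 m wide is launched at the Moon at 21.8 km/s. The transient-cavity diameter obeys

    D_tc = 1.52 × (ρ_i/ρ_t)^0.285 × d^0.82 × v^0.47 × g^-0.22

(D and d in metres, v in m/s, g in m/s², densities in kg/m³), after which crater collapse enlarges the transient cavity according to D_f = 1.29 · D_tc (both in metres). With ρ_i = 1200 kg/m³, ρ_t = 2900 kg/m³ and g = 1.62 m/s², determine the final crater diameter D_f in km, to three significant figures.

v = 21800 m/s.
(ρ_i/ρ_t)^0.285 = (1200/2900)^0.285 = 0.7776
d^0.82 = 235^0.82 = 87.96
v^0.47 = 21800^0.47 = 109.4
g^-0.22 = 1.62^-0.22 = 0.8993
D_tc = 1.52 × 0.7776 × 87.96 × 109.4 × 0.8993 = 10230 m
D_f = 1.29 × 10230 = 13197 m
     = 13.20 km

D_f ≈ 13.2 km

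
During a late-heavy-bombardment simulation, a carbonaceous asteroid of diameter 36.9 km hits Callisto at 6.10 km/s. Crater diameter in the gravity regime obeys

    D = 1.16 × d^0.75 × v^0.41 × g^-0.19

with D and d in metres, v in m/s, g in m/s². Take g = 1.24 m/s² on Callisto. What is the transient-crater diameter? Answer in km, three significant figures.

In SI units: d = 36900 m, v = 6100 m/s.
d^0.75 = 36900^0.75 = 2662
v^0.41 = 6100^0.41 = 35.64
g^-0.19 = 1.24^-0.19 = 0.9600
D = 1.16 × 2662 × 35.64 × 0.9600 = 1.057 × 10^5 m
   = 105.7 km

D ≈ 106 km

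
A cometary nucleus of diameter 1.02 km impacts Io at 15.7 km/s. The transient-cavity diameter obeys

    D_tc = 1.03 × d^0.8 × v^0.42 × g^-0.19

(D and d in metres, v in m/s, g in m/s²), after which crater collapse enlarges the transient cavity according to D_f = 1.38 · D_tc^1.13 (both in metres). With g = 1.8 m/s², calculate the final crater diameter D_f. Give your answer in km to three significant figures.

D_f ≈ 64.7 km

In SI: d = 1020 m, v = 15700 m/s.
d^0.8 = 1020^0.8 = 255.2
v^0.42 = 15700^0.42 = 57.85
g^-0.19 = 1.8^-0.19 = 0.8943
D_tc = 1.03 × 255.2 × 57.85 × 0.8943 = 13600 m
D_f = 1.38 × (13600)^1.13 = 64681 m
     = 64.68 km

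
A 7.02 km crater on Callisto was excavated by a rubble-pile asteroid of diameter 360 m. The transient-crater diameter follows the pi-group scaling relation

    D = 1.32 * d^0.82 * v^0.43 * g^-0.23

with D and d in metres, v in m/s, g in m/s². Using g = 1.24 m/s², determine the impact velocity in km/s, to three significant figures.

v ≈ 6.91 km/s

Rearranging for v: v = [D / (1.32 · 360^0.82 · 1.24^-0.23)]^(1/0.43).
D = 7020 m.
360^0.82 = 124.8
1.24^-0.23 = 0.9517
Denominator = 1.32 × 124.8 × 0.9517 = 156.8
D / 156.8 = 7020 / 156.8 = 44.77
v = 44.77^(1/0.43) = 44.77^2.3256 = 6911 m/s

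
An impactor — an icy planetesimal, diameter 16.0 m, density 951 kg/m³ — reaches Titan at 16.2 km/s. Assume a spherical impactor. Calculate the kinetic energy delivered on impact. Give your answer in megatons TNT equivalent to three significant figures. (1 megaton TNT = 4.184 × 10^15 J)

E ≈ 0.0640 Mt TNT

v = 16200 m/s.
Mass m = (π/6) ρ d³ = (π/6) × 951 × (16)³ = 2.040 × 10^6 kg
E = ½ m v² = 0.5 × 2.040 × 10^6 × (16200)² = 2.677 × 10^14 J
   = 2.677 × 10^14 / 4.184×10^15 = 0.06398 Mt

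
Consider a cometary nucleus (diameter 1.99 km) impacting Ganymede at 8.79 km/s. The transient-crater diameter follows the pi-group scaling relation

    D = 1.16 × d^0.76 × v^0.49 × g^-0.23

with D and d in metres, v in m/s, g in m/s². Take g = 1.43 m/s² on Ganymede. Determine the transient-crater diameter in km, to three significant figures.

In SI units: d = 1990 m, v = 8790 m/s.
d^0.76 = 1990^0.76 = 321.5
v^0.49 = 8790^0.49 = 85.62
g^-0.23 = 1.43^-0.23 = 0.9210
D = 1.16 × 321.5 × 85.62 × 0.9210 = 29409 m
   = 29.41 km

D ≈ 29.4 km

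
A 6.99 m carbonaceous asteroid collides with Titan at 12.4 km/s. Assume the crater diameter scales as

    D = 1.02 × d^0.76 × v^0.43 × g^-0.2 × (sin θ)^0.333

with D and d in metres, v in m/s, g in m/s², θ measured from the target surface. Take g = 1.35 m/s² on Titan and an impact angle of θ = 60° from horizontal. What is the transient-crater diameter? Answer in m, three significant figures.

In SI units: v = 12400 m/s.
d^0.76 = 6.99^0.76 = 4.383
v^0.43 = 12400^0.43 = 57.57
g^-0.2 = 1.35^-0.2 = 0.9417
(sin 60°)^0.333 = 0.8660^0.333 = 0.9532
D = 1.02 × 4.383 × 57.57 × 0.9417 × 0.9532 = 231.0 m

D ≈ 231 m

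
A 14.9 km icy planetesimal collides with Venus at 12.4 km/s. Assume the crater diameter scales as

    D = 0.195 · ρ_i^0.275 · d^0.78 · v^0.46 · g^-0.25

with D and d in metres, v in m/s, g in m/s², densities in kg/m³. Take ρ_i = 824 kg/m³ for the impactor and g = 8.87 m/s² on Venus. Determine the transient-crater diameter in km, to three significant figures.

D ≈ 98.4 km

In SI units: d = 14900 m, v = 12400 m/s.
ρ_i^0.275 = 824^0.275 = 6.337
d^0.78 = 14900^0.78 = 1799
v^0.46 = 12400^0.46 = 76.38
g^-0.25 = 8.87^-0.25 = 0.5795
D = 0.195 × 6.337 × 1799 × 76.38 × 0.5795 = 98397 m
   = 98.40 km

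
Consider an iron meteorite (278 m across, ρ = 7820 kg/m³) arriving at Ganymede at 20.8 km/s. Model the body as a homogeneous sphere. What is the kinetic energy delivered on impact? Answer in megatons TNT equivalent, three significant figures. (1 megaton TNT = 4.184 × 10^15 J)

E ≈ 4550 Mt TNT

v = 20800 m/s.
Mass m = (π/6) ρ d³ = (π/6) × 7820 × (278)³ = 8.797 × 10^10 kg
E = ½ m v² = 0.5 × 8.797 × 10^10 × (20800)² = 1.903 × 10^19 J
   = 1.903 × 10^19 / 4.184×10^15 = 4548 Mt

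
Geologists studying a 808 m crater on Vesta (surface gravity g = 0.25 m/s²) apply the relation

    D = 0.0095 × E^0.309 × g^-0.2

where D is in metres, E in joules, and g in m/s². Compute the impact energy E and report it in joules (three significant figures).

Rearranging: E = [D / (0.0095 · g^-0.2)]^(1/0.309).
g^-0.2 = 0.25^-0.2 = 1.320
D / (0.0095 × 1.320) = 808 / (0.01254) = 6.443 × 10^4
E = (6.443 × 10^4)^3.2362 = 3.657 × 10^15 J

E ≈ 3.66 × 10^15 J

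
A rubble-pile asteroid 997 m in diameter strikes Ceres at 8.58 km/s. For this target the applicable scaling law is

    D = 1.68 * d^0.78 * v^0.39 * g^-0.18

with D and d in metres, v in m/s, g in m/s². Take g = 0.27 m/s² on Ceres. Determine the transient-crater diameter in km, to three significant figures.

In SI units: v = 8580 m/s.
d^0.78 = 997^0.78 = 218.3
v^0.39 = 8580^0.39 = 34.20
g^-0.18 = 0.27^-0.18 = 1.266
D = 1.68 × 218.3 × 34.20 × 1.266 = 15879 m
   = 15.88 km

D ≈ 15.9 km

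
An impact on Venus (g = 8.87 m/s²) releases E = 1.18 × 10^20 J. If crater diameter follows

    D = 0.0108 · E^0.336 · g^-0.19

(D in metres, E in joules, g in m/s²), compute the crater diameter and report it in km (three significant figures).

E^0.336 = (1.18 × 10^20)^0.336 = 5.548 × 10^6
g^-0.19 = 8.87^-0.19 = 0.6605
D = 0.0108 × 5.548 × 10^6 × 0.6605 = 39576 m
   = 39.58 km

D ≈ 39.6 km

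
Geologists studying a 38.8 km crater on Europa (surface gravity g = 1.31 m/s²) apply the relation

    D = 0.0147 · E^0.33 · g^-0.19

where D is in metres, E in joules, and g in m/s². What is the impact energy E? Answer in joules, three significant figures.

E ≈ 3.36 × 10^19 J

Rearranging: E = [D / (0.0147 · g^-0.19)]^(1/0.33).
D = 38800 m.
g^-0.19 = 1.31^-0.19 = 0.9500
D / (0.0147 × 0.9500) = 38800 / (0.01396) = 2.779 × 10^6
E = (2.779 × 10^6)^3.0303 = 3.364 × 10^19 J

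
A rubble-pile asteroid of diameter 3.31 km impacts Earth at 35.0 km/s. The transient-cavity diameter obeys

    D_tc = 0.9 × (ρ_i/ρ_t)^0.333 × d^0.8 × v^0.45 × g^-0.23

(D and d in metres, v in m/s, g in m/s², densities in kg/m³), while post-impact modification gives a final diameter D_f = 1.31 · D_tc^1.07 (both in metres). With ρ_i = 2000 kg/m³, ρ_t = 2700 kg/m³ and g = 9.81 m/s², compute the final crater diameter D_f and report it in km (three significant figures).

In SI: d = 3310 m, v = 35000 m/s.
(ρ_i/ρ_t)^0.333 = (2000/2700)^0.333 = 0.9049
d^0.8 = 3310^0.8 = 654.4
v^0.45 = 35000^0.45 = 110.9
g^-0.23 = 9.81^-0.23 = 0.5914
D_tc = 0.9 × 0.9049 × 654.4 × 110.9 × 0.5914 = 34950 m
D_f = 1.31 × (34950)^1.07 = 95227 m
     = 95.23 km

D_f ≈ 95.2 km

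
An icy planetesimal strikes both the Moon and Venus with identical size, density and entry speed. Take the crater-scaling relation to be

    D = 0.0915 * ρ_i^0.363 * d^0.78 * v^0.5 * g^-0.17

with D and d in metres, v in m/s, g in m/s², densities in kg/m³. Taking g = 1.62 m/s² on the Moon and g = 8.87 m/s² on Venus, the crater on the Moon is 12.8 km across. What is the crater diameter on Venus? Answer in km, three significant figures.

All impactor-dependent factors cancel in the ratio, leaving D_Venus/D_Moon = (g_Venus/g_Moon)^-0.17.
(8.87/1.62)^-0.17 = 5.475^-0.17 = 0.7490
D_Venus = 0.7490 × 12.8 km = 9.59 km

D ≈ 9.59 km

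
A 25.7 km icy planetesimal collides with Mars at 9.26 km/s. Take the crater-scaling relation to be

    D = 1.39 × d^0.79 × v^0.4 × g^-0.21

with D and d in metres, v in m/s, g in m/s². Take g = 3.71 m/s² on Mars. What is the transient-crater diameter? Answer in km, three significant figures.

D ≈ 124 km

In SI units: d = 25700 m, v = 9260 m/s.
d^0.79 = 25700^0.79 = 3047
v^0.4 = 9260^0.4 = 38.61
g^-0.21 = 3.71^-0.21 = 0.7593
D = 1.39 × 3047 × 38.61 × 0.7593 = 1.242 × 10^5 m
   = 124.2 km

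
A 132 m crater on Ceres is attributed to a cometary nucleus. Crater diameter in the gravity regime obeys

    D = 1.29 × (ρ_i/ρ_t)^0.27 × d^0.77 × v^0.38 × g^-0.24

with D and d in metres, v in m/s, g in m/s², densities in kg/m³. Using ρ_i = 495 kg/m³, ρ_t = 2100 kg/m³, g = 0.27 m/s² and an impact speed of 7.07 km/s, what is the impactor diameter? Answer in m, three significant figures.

d ≈ 5.67 m

Rearranging for d: d = [D / (1.29 · (495/2100)^0.27 · 7070^0.38 · 0.27^-0.24)]^(1/0.77).
(495/2100)^0.27 = 0.6769
7070^0.38 = 29.03
0.27^-0.24 = 1.369
Denominator = 1.29 × 0.6769 × 29.03 × 1.369 = 34.70
D / 34.70 = 132 / 34.70 = 3.804
d = 3.804^(1/0.77) = 3.804^1.2987 = 5.670 m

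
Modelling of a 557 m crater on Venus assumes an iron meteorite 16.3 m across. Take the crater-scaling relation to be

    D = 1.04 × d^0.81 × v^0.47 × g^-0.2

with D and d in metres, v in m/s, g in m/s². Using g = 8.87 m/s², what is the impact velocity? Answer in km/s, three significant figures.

Rearranging for v: v = [D / (1.04 · 16.3^0.81 · 8.87^-0.2)]^(1/0.47).
16.3^0.81 = 9.591
8.87^-0.2 = 0.6463
Denominator = 1.04 × 9.591 × 0.6463 = 6.447
D / 6.447 = 557 / 6.447 = 86.40
v = 86.40^(1/0.47) = 86.40^2.1277 = 13192 m/s

v ≈ 13.2 km/s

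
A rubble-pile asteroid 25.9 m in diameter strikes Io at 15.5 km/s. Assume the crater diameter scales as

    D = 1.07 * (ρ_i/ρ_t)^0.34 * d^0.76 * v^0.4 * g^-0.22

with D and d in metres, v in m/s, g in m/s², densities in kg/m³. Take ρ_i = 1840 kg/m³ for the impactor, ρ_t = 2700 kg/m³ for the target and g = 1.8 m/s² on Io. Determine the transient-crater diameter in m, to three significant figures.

In SI units: v = 15500 m/s.
(ρ_i/ρ_t)^0.34 = (1840/2700)^0.34 = 0.8778
d^0.76 = 25.9^0.76 = 11.86
v^0.4 = 15500^0.4 = 47.44
g^-0.22 = 1.8^-0.22 = 0.8787
D = 1.07 × 0.8778 × 11.86 × 47.44 × 0.8787 = 464.4 m

D ≈ 464 m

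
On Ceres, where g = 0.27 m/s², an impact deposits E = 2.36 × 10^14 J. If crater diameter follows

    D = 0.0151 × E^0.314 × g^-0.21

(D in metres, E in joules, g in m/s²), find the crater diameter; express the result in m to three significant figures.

D ≈ 648 m

E^0.314 = (2.36 × 10^14)^0.314 = 3.259 × 10^4
g^-0.21 = 0.27^-0.21 = 1.316
D = 0.0151 × 3.259 × 10^4 × 1.316 = 647.6 m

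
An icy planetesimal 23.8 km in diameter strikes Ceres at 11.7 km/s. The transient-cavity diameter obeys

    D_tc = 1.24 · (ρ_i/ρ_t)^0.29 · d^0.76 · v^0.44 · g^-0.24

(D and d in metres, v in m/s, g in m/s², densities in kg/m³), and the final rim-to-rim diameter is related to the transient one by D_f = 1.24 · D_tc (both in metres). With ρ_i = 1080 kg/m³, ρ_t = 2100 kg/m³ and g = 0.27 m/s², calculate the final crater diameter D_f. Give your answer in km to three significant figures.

In SI: d = 23800 m, v = 11700 m/s.
(ρ_i/ρ_t)^0.29 = (1080/2100)^0.29 = 0.8246
d^0.76 = 23800^0.76 = 2119
v^0.44 = 11700^0.44 = 61.66
g^-0.24 = 0.27^-0.24 = 1.369
D_tc = 1.24 × 0.8246 × 2119 × 61.66 × 1.369 = 1.829 × 10^5 m
D_f = 1.24 × 1.829 × 10^5 = 2.268 × 10^5 m
     = 226.8 km

D_f ≈ 227 km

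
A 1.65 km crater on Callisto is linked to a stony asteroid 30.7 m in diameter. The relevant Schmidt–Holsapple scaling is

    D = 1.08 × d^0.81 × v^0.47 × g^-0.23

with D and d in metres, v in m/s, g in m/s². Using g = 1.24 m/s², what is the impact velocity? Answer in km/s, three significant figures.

v ≈ 18.1 km/s

Rearranging for v: v = [D / (1.08 · 30.7^0.81 · 1.24^-0.23)]^(1/0.47).
D = 1650 m.
30.7^0.81 = 16.02
1.24^-0.23 = 0.9517
Denominator = 1.08 × 16.02 × 0.9517 = 16.47
D / 16.47 = 1650 / 16.47 = 100.2
v = 100.2^(1/0.47) = 100.2^2.1277 = 18082 m/s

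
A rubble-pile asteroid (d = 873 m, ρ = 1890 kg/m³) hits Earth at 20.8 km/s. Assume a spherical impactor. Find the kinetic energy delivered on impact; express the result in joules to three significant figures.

E ≈ 1.42 × 10^20 J

v = 20800 m/s.
Mass m = (π/6) ρ d³ = (π/6) × 1890 × (873)³ = 6.584 × 10^11 kg
E = ½ m v² = 0.5 × 6.584 × 10^11 × (20800)² = 1.424 × 10^20 J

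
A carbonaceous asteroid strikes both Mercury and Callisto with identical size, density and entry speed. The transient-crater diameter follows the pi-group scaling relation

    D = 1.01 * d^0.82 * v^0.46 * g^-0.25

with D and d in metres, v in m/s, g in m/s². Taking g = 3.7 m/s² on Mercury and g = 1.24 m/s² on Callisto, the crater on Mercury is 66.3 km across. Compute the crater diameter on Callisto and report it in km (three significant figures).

D ≈ 87.1 km

All impactor-dependent factors cancel in the ratio, leaving D_Callisto/D_Mercury = (g_Callisto/g_Mercury)^-0.25.
(1.24/3.7)^-0.25 = 0.3351^-0.25 = 1.314
D_Callisto = 1.314 × 66.3 km = 87.1 km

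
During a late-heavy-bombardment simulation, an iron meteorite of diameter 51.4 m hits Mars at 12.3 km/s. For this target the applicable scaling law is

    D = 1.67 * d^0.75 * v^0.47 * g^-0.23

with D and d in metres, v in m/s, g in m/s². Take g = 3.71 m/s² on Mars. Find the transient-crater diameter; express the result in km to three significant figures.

D ≈ 1.98 km

In SI units: v = 12300 m/s.
d^0.75 = 51.4^0.75 = 19.20
v^0.47 = 12300^0.47 = 83.61
g^-0.23 = 3.71^-0.23 = 0.7397
D = 1.67 × 19.20 × 83.61 × 0.7397 = 1983 m
   = 1.983 km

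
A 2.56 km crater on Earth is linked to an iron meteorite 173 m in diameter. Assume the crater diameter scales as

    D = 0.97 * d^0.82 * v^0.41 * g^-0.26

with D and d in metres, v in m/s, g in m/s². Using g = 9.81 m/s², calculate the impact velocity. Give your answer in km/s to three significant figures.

Rearranging for v: v = [D / (0.97 · 173^0.82 · 9.81^-0.26)]^(1/0.41).
D = 2560 m.
173^0.82 = 68.42
9.81^-0.26 = 0.5523
Denominator = 0.97 × 68.42 × 0.5523 = 36.65
D / 36.65 = 2560 / 36.65 = 69.85
v = 69.85^(1/0.41) = 69.85^2.439 = 31472 m/s

v ≈ 31.5 km/s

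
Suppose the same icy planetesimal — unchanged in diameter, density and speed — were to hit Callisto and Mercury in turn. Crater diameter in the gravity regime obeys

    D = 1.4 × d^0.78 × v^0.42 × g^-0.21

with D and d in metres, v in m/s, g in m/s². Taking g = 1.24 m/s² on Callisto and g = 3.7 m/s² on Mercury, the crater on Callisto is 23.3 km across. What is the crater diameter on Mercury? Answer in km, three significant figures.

D ≈ 18.5 km

All impactor-dependent factors cancel in the ratio, leaving D_Mercury/D_Callisto = (g_Mercury/g_Callisto)^-0.21.
(3.7/1.24)^-0.21 = 2.984^-0.21 = 0.7949
D_Mercury = 0.7949 × 23.3 km = 18.5 km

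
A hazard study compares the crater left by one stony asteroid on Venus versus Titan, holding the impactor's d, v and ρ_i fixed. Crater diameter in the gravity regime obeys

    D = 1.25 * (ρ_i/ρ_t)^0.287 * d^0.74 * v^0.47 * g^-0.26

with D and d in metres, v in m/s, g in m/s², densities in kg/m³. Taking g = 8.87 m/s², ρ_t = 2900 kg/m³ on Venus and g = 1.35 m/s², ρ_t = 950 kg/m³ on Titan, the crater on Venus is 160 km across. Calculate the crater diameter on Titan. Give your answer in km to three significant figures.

D ≈ 360 km

The impactor-only factors (d, v, ρ_i) cancel in the ratio, leaving D_Titan/D_Venus = (g_Titan/g_Venus)^-0.26 · (ρ_t,Venus/ρ_t,Titan)^0.287.
(1.35/8.87)^-0.26 = 0.1522^-0.26 = 1.631
(2900/950)^0.287 = 3.053^0.287 = 1.378
Ratio = 1.631 × 1.378 = 2.248
D_Titan = 2.248 × 160 km = 360 km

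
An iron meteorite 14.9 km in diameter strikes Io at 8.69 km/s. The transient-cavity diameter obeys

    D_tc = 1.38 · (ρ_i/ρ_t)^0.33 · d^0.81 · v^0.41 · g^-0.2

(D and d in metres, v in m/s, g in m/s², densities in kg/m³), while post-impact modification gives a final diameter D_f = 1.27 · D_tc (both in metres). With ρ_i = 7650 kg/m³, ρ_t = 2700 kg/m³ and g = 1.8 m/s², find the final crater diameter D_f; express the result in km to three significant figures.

D_f ≈ 217 km

In SI: d = 14900 m, v = 8690 m/s.
(ρ_i/ρ_t)^0.33 = (7650/2700)^0.33 = 1.410
d^0.81 = 14900^0.81 = 2400
v^0.41 = 8690^0.41 = 41.21
g^-0.2 = 1.8^-0.2 = 0.8891
D_tc = 1.38 × 1.410 × 2400 × 41.21 × 0.8891 = 1.711 × 10^5 m
D_f = 1.27 × 1.711 × 10^5 = 2.173 × 10^5 m
     = 217.3 km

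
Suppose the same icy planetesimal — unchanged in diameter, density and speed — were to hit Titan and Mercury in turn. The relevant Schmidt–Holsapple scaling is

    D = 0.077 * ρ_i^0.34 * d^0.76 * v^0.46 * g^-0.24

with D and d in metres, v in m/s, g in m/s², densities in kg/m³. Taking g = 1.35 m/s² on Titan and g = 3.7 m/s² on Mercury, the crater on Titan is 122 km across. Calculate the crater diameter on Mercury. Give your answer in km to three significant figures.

All impactor-dependent factors cancel in the ratio, leaving D_Mercury/D_Titan = (g_Mercury/g_Titan)^-0.24.
(3.7/1.35)^-0.24 = 2.741^-0.24 = 0.7851
D_Mercury = 0.7851 × 122 km = 95.8 km

D ≈ 95.8 km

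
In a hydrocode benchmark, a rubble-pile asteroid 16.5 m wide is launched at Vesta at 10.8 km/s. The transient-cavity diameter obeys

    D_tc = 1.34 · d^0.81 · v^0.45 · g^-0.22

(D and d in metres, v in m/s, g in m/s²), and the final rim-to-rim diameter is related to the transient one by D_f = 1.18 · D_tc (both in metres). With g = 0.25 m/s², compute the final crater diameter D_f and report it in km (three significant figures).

v = 10800 m/s.
d^0.81 = 16.5^0.81 = 9.686
v^0.45 = 10800^0.45 = 65.32
g^-0.22 = 0.25^-0.22 = 1.357
D_tc = 1.34 × 9.686 × 65.32 × 1.357 = 1150 m
D_f = 1.18 × 1150 = 1357 m
     = 1.357 km

D_f ≈ 1.36 km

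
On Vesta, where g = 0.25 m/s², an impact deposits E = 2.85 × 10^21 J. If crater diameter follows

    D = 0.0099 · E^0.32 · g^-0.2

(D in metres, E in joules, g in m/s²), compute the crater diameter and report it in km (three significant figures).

E^0.32 = (2.85 × 10^21)^0.32 = 7.338 × 10^6
g^-0.2 = 0.25^-0.2 = 1.320
D = 0.0099 × 7.338 × 10^6 × 1.320 = 95893 m
   = 95.89 km

D ≈ 95.9 km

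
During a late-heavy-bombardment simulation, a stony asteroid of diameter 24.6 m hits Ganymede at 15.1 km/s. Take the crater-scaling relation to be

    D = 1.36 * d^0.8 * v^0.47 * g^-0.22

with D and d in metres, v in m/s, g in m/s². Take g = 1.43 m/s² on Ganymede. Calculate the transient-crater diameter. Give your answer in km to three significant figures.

In SI units: v = 15100 m/s.
d^0.8 = 24.6^0.8 = 12.96
v^0.47 = 15100^0.47 = 92.07
g^-0.22 = 1.43^-0.22 = 0.9243
D = 1.36 × 12.96 × 92.07 × 0.9243 = 1500 m
   = 1.500 km

D ≈ 1.50 km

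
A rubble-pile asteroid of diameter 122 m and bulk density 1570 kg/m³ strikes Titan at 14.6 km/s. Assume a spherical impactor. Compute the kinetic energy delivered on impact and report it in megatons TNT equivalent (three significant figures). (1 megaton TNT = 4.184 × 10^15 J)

v = 14600 m/s.
Mass m = (π/6) ρ d³ = (π/6) × 1570 × (122)³ = 1.493 × 10^9 kg
E = ½ m v² = 0.5 × 1.493 × 10^9 × (14600)² = 1.591 × 10^17 J
   = 1.591 × 10^17 / 4.184×10^15 = 38.03 Mt

E ≈ 38.0 Mt TNT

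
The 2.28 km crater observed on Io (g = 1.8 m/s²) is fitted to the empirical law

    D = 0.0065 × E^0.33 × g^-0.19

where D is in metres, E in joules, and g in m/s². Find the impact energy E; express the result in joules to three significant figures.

E ≈ 8.91 × 10^16 J

Rearranging: E = [D / (0.0065 · g^-0.19)]^(1/0.33).
D = 2280 m.
g^-0.19 = 1.8^-0.19 = 0.8943
D / (0.0065 × 0.8943) = 2280 / (5.813 × 10^-3) = 3.922 × 10^5
E = (3.922 × 10^5)^3.0303 = 8.913 × 10^16 J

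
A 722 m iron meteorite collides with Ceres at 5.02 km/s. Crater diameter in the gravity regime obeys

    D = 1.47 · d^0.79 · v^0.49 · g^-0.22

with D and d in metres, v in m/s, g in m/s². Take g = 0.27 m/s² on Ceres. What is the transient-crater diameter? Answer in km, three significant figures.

D ≈ 23.1 km

In SI units: v = 5020 m/s.
d^0.79 = 722^0.79 = 181.2
v^0.49 = 5020^0.49 = 65.06
g^-0.22 = 0.27^-0.22 = 1.334
D = 1.47 × 181.2 × 65.06 × 1.334 = 23118 m
   = 23.12 km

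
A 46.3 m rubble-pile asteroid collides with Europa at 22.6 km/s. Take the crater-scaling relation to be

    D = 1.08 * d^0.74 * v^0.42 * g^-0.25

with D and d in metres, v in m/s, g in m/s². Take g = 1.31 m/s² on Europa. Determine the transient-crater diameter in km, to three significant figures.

D ≈ 1.16 km

In SI units: v = 22600 m/s.
d^0.74 = 46.3^0.74 = 17.08
v^0.42 = 22600^0.42 = 67.41
g^-0.25 = 1.31^-0.25 = 0.9347
D = 1.08 × 17.08 × 67.41 × 0.9347 = 1162 m
   = 1.162 km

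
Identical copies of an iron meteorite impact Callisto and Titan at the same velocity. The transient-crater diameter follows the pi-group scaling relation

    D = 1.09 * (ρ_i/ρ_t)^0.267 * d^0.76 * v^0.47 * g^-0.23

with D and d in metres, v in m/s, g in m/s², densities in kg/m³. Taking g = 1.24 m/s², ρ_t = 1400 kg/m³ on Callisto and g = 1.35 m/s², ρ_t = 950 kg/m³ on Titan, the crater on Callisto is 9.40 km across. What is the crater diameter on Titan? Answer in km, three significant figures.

D ≈ 10.2 km

The impactor-only factors (d, v, ρ_i) cancel in the ratio, leaving D_Titan/D_Callisto = (g_Titan/g_Callisto)^-0.23 · (ρ_t,Callisto/ρ_t,Titan)^0.267.
(1.35/1.24)^-0.23 = 1.089^-0.23 = 0.9806
(1400/950)^0.267 = 1.474^0.267 = 1.109
Ratio = 0.9806 × 1.109 = 1.087
D_Titan = 1.087 × 9.40 km = 10.2 km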